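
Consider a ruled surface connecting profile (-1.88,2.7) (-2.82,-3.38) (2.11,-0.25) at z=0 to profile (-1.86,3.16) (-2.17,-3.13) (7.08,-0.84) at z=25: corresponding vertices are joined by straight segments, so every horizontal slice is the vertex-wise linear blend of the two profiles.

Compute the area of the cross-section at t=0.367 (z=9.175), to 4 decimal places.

Area at t=0.367: 19.0580

Cross-section at t=0.367: each vertex is (1-t)·p0[i] + t·p1[i].
  v1: (1-0.367)·(-1.88,2.7) + 0.367·(-1.86,3.16) = (-1.8727,2.8688)
  v2: (1-0.367)·(-2.82,-3.38) + 0.367·(-2.17,-3.13) = (-2.5814,-3.2882)
  v3: (1-0.367)·(2.11,-0.25) + 0.367·(7.08,-0.84) = (3.9340,-0.4665)
Shoelace sum Σ(x_i·y_{i+1} − x_{i+1}·y_i):
  i=1: -1.8727·-3.2882 − -2.5814·2.8688 = +13.5635 (running +13.5635)
  i=2: -2.5814·-0.4665 − 3.9340·-3.2882 = +14.1403 (running +27.7038)
  i=3: 3.9340·2.8688 − -1.8727·-0.4665 = +10.4123 (running +38.1160)
Area = |Σ|/2 = |38.1160|/2 = 19.0580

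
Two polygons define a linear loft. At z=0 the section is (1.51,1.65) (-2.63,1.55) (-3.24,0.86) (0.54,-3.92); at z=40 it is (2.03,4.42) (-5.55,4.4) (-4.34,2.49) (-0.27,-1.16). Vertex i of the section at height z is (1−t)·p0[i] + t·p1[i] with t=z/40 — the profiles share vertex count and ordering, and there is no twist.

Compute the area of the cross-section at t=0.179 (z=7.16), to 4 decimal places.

Area at t=0.179: 15.5883

Cross-section at t=0.179: each vertex is (1-t)·p0[i] + t·p1[i].
  v1: (1-0.179)·(1.51,1.65) + 0.179·(2.03,4.42) = (1.6031,2.1458)
  v2: (1-0.179)·(-2.63,1.55) + 0.179·(-5.55,4.4) = (-3.1527,2.0602)
  v3: (1-0.179)·(-3.24,0.86) + 0.179·(-4.34,2.49) = (-3.4369,1.1518)
  v4: (1-0.179)·(0.54,-3.92) + 0.179·(-0.27,-1.16) = (0.3950,-3.4260)
Shoelace sum Σ(x_i·y_{i+1} − x_{i+1}·y_i):
  i=1: 1.6031·2.0602 − -3.1527·2.1458 = +10.0677 (running +10.0677)
  i=2: -3.1527·1.1518 − -3.4369·2.0602 = +3.4494 (running +13.5171)
  i=3: -3.4369·-3.4260 − 0.3950·1.1518 = +11.3197 (running +24.8368)
  i=4: 0.3950·2.1458 − 1.6031·-3.4260 = +6.3397 (running +31.1765)
Area = |Σ|/2 = |31.1765|/2 = 15.5883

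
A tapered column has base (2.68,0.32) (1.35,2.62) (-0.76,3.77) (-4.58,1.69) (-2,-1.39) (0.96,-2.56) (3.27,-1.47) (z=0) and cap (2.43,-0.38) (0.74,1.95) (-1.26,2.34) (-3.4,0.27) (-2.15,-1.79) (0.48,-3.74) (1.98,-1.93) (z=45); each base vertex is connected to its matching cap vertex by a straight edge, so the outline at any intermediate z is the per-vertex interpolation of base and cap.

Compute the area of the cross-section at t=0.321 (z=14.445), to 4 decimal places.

Area at t=0.321: 26.3340

Cross-section at t=0.321: each vertex is (1-t)·p0[i] + t·p1[i].
  v1: (1-0.321)·(2.68,0.32) + 0.321·(2.43,-0.38) = (2.5998,0.0953)
  v2: (1-0.321)·(1.35,2.62) + 0.321·(0.74,1.95) = (1.1542,2.4049)
  v3: (1-0.321)·(-0.76,3.77) + 0.321·(-1.26,2.34) = (-0.9205,3.3110)
  v4: (1-0.321)·(-4.58,1.69) + 0.321·(-3.4,0.27) = (-4.2012,1.2342)
  v5: (1-0.321)·(-2,-1.39) + 0.321·(-2.15,-1.79) = (-2.0482,-1.5184)
  v6: (1-0.321)·(0.96,-2.56) + 0.321·(0.48,-3.74) = (0.8059,-2.9388)
  v7: (1-0.321)·(3.27,-1.47) + 0.321·(1.98,-1.93) = (2.8559,-1.6177)
Shoelace sum Σ(x_i·y_{i+1} − x_{i+1}·y_i):
  i=1: 2.5998·2.4049 − 1.1542·0.0953 = +6.1422 (running +6.1422)
  i=2: 1.1542·3.3110 − -0.9205·2.4049 = +6.0352 (running +12.1774)
  i=3: -0.9205·1.2342 − -4.2012·3.3110 = +12.7741 (running +24.9515)
  i=4: -4.2012·-1.5184 − -2.0482·1.2342 = +8.9069 (running +33.8584)
  i=5: -2.0482·-2.9388 − 0.8059·-1.5184 = +7.2428 (running +41.1012)
  i=6: 0.8059·-1.6177 − 2.8559·-2.9388 = +7.0892 (running +48.1904)
  i=7: 2.8559·0.0953 − 2.5998·-1.6177 = +4.4777 (running +52.6681)
Area = |Σ|/2 = |52.6681|/2 = 26.3340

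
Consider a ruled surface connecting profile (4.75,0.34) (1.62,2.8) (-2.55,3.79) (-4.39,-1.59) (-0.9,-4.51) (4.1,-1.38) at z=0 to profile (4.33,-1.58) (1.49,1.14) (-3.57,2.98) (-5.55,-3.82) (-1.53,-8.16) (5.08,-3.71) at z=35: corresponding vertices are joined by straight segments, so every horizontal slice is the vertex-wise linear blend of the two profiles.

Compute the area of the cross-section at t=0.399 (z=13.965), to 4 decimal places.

Cross-section at t=0.399: each vertex is (1-t)·p0[i] + t·p1[i].
  v1: (1-0.399)·(4.75,0.34) + 0.399·(4.33,-1.58) = (4.5824,-0.4261)
  v2: (1-0.399)·(1.62,2.8) + 0.399·(1.49,1.14) = (1.5681,2.1377)
  v3: (1-0.399)·(-2.55,3.79) + 0.399·(-3.57,2.98) = (-2.9570,3.4668)
  v4: (1-0.399)·(-4.39,-1.59) + 0.399·(-5.55,-3.82) = (-4.8528,-2.4798)
  v5: (1-0.399)·(-0.9,-4.51) + 0.399·(-1.53,-8.16) = (-1.1514,-5.9664)
  v6: (1-0.399)·(4.1,-1.38) + 0.399·(5.08,-3.71) = (4.4910,-2.3097)
Shoelace sum Σ(x_i·y_{i+1} − x_{i+1}·y_i):
  i=1: 4.5824·2.1377 − 1.5681·-0.4261 = +10.4638 (running +10.4638)
  i=2: 1.5681·3.4668 − -2.9570·2.1377 = +11.7574 (running +22.2212)
  i=3: -2.9570·-2.4798 − -4.8528·3.4668 = +24.1565 (running +46.3777)
  i=4: -4.8528·-5.9664 − -1.1514·-2.4798 = +26.0986 (running +72.4763)
  i=5: -1.1514·-2.3097 − 4.4910·-5.9664 = +29.4543 (running +101.9306)
  i=6: 4.4910·-0.4261 − 4.5824·-2.3097 = +8.6703 (running +110.6010)
Area = |Σ|/2 = |110.6010|/2 = 55.3005

Area at t=0.399: 55.3005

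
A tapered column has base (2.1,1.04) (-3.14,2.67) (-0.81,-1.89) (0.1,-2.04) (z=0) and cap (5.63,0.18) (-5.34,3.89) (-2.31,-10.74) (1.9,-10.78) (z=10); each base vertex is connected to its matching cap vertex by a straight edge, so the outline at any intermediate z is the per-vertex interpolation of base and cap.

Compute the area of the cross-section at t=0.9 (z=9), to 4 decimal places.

Area at t=0.9: 85.4606

Cross-section at t=0.9: each vertex is (1-t)·p0[i] + t·p1[i].
  v1: (1-0.9)·(2.1,1.04) + 0.9·(5.63,0.18) = (5.2770,0.2660)
  v2: (1-0.9)·(-3.14,2.67) + 0.9·(-5.34,3.89) = (-5.1200,3.7680)
  v3: (1-0.9)·(-0.81,-1.89) + 0.9·(-2.31,-10.74) = (-2.1600,-9.8550)
  v4: (1-0.9)·(0.1,-2.04) + 0.9·(1.9,-10.78) = (1.7200,-9.9060)
Shoelace sum Σ(x_i·y_{i+1} − x_{i+1}·y_i):
  i=1: 5.2770·3.7680 − -5.1200·0.2660 = +21.2457 (running +21.2457)
  i=2: -5.1200·-9.8550 − -2.1600·3.7680 = +58.5965 (running +79.8421)
  i=3: -2.1600·-9.9060 − 1.7200·-9.8550 = +38.3476 (running +118.1897)
  i=4: 1.7200·0.2660 − 5.2770·-9.9060 = +52.7315 (running +170.9212)
Area = |Σ|/2 = |170.9212|/2 = 85.4606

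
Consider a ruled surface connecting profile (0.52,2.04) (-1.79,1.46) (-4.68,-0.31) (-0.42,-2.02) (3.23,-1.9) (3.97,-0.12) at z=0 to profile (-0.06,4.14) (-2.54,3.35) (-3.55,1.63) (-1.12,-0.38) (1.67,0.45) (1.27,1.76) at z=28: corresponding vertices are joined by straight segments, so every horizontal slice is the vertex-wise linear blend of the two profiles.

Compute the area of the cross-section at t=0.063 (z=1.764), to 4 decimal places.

Area at t=0.063: 21.4234

Cross-section at t=0.063: each vertex is (1-t)·p0[i] + t·p1[i].
  v1: (1-0.063)·(0.52,2.04) + 0.063·(-0.06,4.14) = (0.4835,2.1723)
  v2: (1-0.063)·(-1.79,1.46) + 0.063·(-2.54,3.35) = (-1.8373,1.5791)
  v3: (1-0.063)·(-4.68,-0.31) + 0.063·(-3.55,1.63) = (-4.6088,-0.1878)
  v4: (1-0.063)·(-0.42,-2.02) + 0.063·(-1.12,-0.38) = (-0.4641,-1.9167)
  v5: (1-0.063)·(3.23,-1.9) + 0.063·(1.67,0.45) = (3.1317,-1.7519)
  v6: (1-0.063)·(3.97,-0.12) + 0.063·(1.27,1.76) = (3.7999,-0.0016)
Shoelace sum Σ(x_i·y_{i+1} − x_{i+1}·y_i):
  i=1: 0.4835·1.5791 − -1.8373·2.1723 = +4.7545 (running +4.7545)
  i=2: -1.8373·-0.1878 − -4.6088·1.5791 = +7.6226 (running +12.3771)
  i=3: -4.6088·-1.9167 − -0.4641·-0.1878 = +8.7465 (running +21.1236)
  i=4: -0.4641·-1.7519 − 3.1317·-1.9167 = +6.8156 (running +27.9392)
  i=5: 3.1317·-0.0016 − 3.7999·-1.7519 = +6.6523 (running +34.5915)
  i=6: 3.7999·2.1723 − 0.4835·-0.0016 = +8.2553 (running +42.8468)
Area = |Σ|/2 = |42.8468|/2 = 21.4234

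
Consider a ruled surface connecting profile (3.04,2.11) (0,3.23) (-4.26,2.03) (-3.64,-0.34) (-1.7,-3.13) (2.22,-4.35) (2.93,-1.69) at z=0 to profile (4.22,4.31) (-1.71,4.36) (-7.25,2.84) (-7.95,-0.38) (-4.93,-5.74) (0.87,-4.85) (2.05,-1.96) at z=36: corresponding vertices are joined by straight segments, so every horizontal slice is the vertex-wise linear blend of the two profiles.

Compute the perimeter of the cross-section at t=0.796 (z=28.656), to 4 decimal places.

Cross-section at t=0.796: each vertex is (1-t)·p0[i] + t·p1[i].
  v1: (1-0.796)·(3.04,2.11) + 0.796·(4.22,4.31) = (3.9793,3.8612)
  v2: (1-0.796)·(0,3.23) + 0.796·(-1.71,4.36) = (-1.3612,4.1295)
  v3: (1-0.796)·(-4.26,2.03) + 0.796·(-7.25,2.84) = (-6.6400,2.6748)
  v4: (1-0.796)·(-3.64,-0.34) + 0.796·(-7.95,-0.38) = (-7.0708,-0.3718)
  v5: (1-0.796)·(-1.7,-3.13) + 0.796·(-4.93,-5.74) = (-4.2711,-5.2076)
  v6: (1-0.796)·(2.22,-4.35) + 0.796·(0.87,-4.85) = (1.1454,-4.7480)
  v7: (1-0.796)·(2.93,-1.69) + 0.796·(2.05,-1.96) = (2.2295,-1.9049)
Perimeter = Σ |v_{i+1} − v_i|:
  edge 1→2: √(-5.3404² + 0.2683²) = 5.3472 (running 5.3472)
  edge 2→3: √(-5.2789² + -1.4547²) = 5.4757 (running 10.8228)
  edge 3→4: √(-0.4307² + -3.0466²) = 3.0769 (running 13.8997)
  edge 4→5: √(2.7997² + -4.8357²) = 5.5877 (running 19.4874)
  edge 5→6: √(5.4165² + 0.4596²) = 5.4359 (running 24.9234)
  edge 6→7: √(1.0841² + 2.8431²) = 3.0428 (running 27.9661)
  edge 7→1: √(1.7498² + 5.7661²) = 6.0258 (running 33.9919)
Perimeter = 33.9919

Perimeter at t=0.796: 33.9919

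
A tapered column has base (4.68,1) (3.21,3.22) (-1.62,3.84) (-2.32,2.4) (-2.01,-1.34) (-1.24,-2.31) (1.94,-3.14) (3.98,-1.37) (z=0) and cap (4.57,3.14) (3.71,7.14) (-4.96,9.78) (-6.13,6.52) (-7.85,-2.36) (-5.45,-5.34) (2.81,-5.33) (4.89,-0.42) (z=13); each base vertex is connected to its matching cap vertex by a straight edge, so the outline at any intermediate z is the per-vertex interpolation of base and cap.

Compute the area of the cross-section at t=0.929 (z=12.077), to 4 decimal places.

Cross-section at t=0.929: each vertex is (1-t)·p0[i] + t·p1[i].
  v1: (1-0.929)·(4.68,1) + 0.929·(4.57,3.14) = (4.5778,2.9881)
  v2: (1-0.929)·(3.21,3.22) + 0.929·(3.71,7.14) = (3.6745,6.8617)
  v3: (1-0.929)·(-1.62,3.84) + 0.929·(-4.96,9.78) = (-4.7229,9.3583)
  v4: (1-0.929)·(-2.32,2.4) + 0.929·(-6.13,6.52) = (-5.8595,6.2275)
  v5: (1-0.929)·(-2.01,-1.34) + 0.929·(-7.85,-2.36) = (-7.4354,-2.2876)
  v6: (1-0.929)·(-1.24,-2.31) + 0.929·(-5.45,-5.34) = (-5.1511,-5.1249)
  v7: (1-0.929)·(1.94,-3.14) + 0.929·(2.81,-5.33) = (2.7482,-5.1745)
  v8: (1-0.929)·(3.98,-1.37) + 0.929·(4.89,-0.42) = (4.8254,-0.4874)
Shoelace sum Σ(x_i·y_{i+1} − x_{i+1}·y_i):
  i=1: 4.5778·6.8617 − 3.6745·2.9881 = +20.4318 (running +20.4318)
  i=2: 3.6745·9.3583 − -4.7229·6.8617 = +66.7937 (running +87.2255)
  i=3: -4.7229·6.2275 − -5.8595·9.3583 = +25.4231 (running +112.6486)
  i=4: -5.8595·-2.2876 − -7.4354·6.2275 = +59.7076 (running +172.3562)
  i=5: -7.4354·-5.1249 − -5.1511·-2.2876 = +26.3217 (running +198.6780)
  i=6: -5.1511·-5.1745 − 2.7482·-5.1249 = +40.7387 (running +239.4167)
  i=7: 2.7482·-0.4874 − 4.8254·-5.1745 = +23.6294 (running +263.0461)
  i=8: 4.8254·2.9881 − 4.5778·-0.4874 = +16.6500 (running +279.6961)
Area = |Σ|/2 = |279.6961|/2 = 139.8480

Area at t=0.929: 139.8480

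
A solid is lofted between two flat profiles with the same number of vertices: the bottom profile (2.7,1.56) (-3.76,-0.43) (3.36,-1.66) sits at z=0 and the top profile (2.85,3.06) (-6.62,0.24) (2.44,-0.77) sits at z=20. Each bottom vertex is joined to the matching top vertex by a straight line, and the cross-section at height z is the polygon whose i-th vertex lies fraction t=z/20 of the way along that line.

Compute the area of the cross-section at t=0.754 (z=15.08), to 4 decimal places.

Area at t=0.754: 15.8701

Cross-section at t=0.754: each vertex is (1-t)·p0[i] + t·p1[i].
  v1: (1-0.754)·(2.7,1.56) + 0.754·(2.85,3.06) = (2.8131,2.6910)
  v2: (1-0.754)·(-3.76,-0.43) + 0.754·(-6.62,0.24) = (-5.9164,0.0752)
  v3: (1-0.754)·(3.36,-1.66) + 0.754·(2.44,-0.77) = (2.6663,-0.9889)
Shoelace sum Σ(x_i·y_{i+1} − x_{i+1}·y_i):
  i=1: 2.8131·0.0752 − -5.9164·2.6910 = +16.1326 (running +16.1326)
  i=2: -5.9164·-0.9889 − 2.6663·0.0752 = +5.6506 (running +21.7832)
  i=3: 2.6663·2.6910 − 2.8131·-0.9889 = +9.9571 (running +31.7402)
Area = |Σ|/2 = |31.7402|/2 = 15.8701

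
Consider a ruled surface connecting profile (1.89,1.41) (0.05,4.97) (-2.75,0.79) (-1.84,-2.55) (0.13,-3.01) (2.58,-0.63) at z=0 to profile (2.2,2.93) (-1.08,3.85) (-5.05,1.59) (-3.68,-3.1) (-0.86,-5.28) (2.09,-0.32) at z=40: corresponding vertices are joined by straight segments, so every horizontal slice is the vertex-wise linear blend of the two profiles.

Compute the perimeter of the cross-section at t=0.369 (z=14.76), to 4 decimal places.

Cross-section at t=0.369: each vertex is (1-t)·p0[i] + t·p1[i].
  v1: (1-0.369)·(1.89,1.41) + 0.369·(2.2,2.93) = (2.0044,1.9709)
  v2: (1-0.369)·(0.05,4.97) + 0.369·(-1.08,3.85) = (-0.3670,4.5567)
  v3: (1-0.369)·(-2.75,0.79) + 0.369·(-5.05,1.59) = (-3.5987,1.0852)
  v4: (1-0.369)·(-1.84,-2.55) + 0.369·(-3.68,-3.1) = (-2.5190,-2.7529)
  v5: (1-0.369)·(0.13,-3.01) + 0.369·(-0.86,-5.28) = (-0.2353,-3.8476)
  v6: (1-0.369)·(2.58,-0.63) + 0.369·(2.09,-0.32) = (2.3992,-0.5156)
Perimeter = Σ |v_{i+1} − v_i|:
  edge 1→2: √(-2.3714² + 2.5858²) = 3.5085 (running 3.5085)
  edge 2→3: √(-3.2317² + -3.4715²) = 4.7429 (running 8.2515)
  edge 3→4: √(1.0797² + -3.8381²) = 3.9871 (running 12.2386)
  edge 4→5: √(2.2836² + -1.0947²) = 2.5325 (running 14.7711)
  edge 5→6: √(2.6345² + 3.3320²) = 4.2477 (running 19.0188)
  edge 6→1: √(-0.3948² + 2.4865²) = 2.5176 (running 21.5364)
Perimeter = 21.5364

Perimeter at t=0.369: 21.5364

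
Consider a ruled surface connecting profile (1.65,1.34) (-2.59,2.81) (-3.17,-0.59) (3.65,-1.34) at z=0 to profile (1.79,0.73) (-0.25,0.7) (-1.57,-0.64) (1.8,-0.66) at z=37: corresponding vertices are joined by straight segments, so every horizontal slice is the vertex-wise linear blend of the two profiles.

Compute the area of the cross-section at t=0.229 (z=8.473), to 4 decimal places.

Cross-section at t=0.229: each vertex is (1-t)·p0[i] + t·p1[i].
  v1: (1-0.229)·(1.65,1.34) + 0.229·(1.79,0.73) = (1.6821,1.2003)
  v2: (1-0.229)·(-2.59,2.81) + 0.229·(-0.25,0.7) = (-2.0541,2.3268)
  v3: (1-0.229)·(-3.17,-0.59) + 0.229·(-1.57,-0.64) = (-2.8036,-0.6014)
  v4: (1-0.229)·(3.65,-1.34) + 0.229·(1.8,-0.66) = (3.2264,-1.1843)
Shoelace sum Σ(x_i·y_{i+1} − x_{i+1}·y_i):
  i=1: 1.6821·2.3268 − -2.0541·1.2003 = +6.3794 (running +6.3794)
  i=2: -2.0541·-0.6014 − -2.8036·2.3268 = +7.7589 (running +14.1383)
  i=3: -2.8036·-1.1843 − 3.2264·-0.6014 = +5.2607 (running +19.3991)
  i=4: 3.2264·1.2003 − 1.6821·-1.1843 = +5.8647 (running +25.2637)
Area = |Σ|/2 = |25.2637|/2 = 12.6319

Area at t=0.229: 12.6319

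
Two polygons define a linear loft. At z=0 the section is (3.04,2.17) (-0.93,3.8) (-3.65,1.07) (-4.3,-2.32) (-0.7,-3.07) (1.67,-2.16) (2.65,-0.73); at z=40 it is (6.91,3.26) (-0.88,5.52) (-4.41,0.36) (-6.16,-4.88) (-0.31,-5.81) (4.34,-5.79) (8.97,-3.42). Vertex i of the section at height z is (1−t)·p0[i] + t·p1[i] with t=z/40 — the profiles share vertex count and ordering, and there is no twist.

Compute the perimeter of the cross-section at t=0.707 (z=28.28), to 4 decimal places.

Perimeter at t=0.707: 36.5493

Cross-section at t=0.707: each vertex is (1-t)·p0[i] + t·p1[i].
  v1: (1-0.707)·(3.04,2.17) + 0.707·(6.91,3.26) = (5.7761,2.9406)
  v2: (1-0.707)·(-0.93,3.8) + 0.707·(-0.88,5.52) = (-0.8946,5.0160)
  v3: (1-0.707)·(-3.65,1.07) + 0.707·(-4.41,0.36) = (-4.1873,0.5680)
  v4: (1-0.707)·(-4.3,-2.32) + 0.707·(-6.16,-4.88) = (-5.6150,-4.1299)
  v5: (1-0.707)·(-0.7,-3.07) + 0.707·(-0.31,-5.81) = (-0.4243,-5.0072)
  v6: (1-0.707)·(1.67,-2.16) + 0.707·(4.34,-5.79) = (3.5577,-4.7264)
  v7: (1-0.707)·(2.65,-0.73) + 0.707·(8.97,-3.42) = (7.1182,-2.6318)
Perimeter = Σ |v_{i+1} − v_i|:
  edge 1→2: √(-6.6707² + 2.0754²) = 6.9861 (running 6.9861)
  edge 2→3: √(-3.2927² + -4.4480²) = 5.5341 (running 12.5203)
  edge 3→4: √(-1.4277² + -4.6980²) = 4.9101 (running 17.4304)
  edge 4→5: √(5.1907² + -0.8773²) = 5.2644 (running 22.6947)
  edge 5→6: √(3.9820² + 0.2808²) = 3.9918 (running 26.6866)
  edge 6→7: √(3.5606² + 2.0946²) = 4.1310 (running 30.8175)
  edge 7→1: √(-1.3422² + 5.5725²) = 5.7318 (running 36.5493)
Perimeter = 36.5493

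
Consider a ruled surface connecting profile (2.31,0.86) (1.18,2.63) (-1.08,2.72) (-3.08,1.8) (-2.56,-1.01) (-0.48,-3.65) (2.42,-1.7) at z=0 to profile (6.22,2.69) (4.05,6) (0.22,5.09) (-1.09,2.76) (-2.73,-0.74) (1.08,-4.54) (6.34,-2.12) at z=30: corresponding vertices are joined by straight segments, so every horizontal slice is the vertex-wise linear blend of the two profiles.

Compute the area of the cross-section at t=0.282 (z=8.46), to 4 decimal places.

Area at t=0.282: 34.3020

Cross-section at t=0.282: each vertex is (1-t)·p0[i] + t·p1[i].
  v1: (1-0.282)·(2.31,0.86) + 0.282·(6.22,2.69) = (3.4126,1.3761)
  v2: (1-0.282)·(1.18,2.63) + 0.282·(4.05,6) = (1.9893,3.5803)
  v3: (1-0.282)·(-1.08,2.72) + 0.282·(0.22,5.09) = (-0.7134,3.3883)
  v4: (1-0.282)·(-3.08,1.8) + 0.282·(-1.09,2.76) = (-2.5188,2.0707)
  v5: (1-0.282)·(-2.56,-1.01) + 0.282·(-2.73,-0.74) = (-2.6079,-0.9339)
  v6: (1-0.282)·(-0.48,-3.65) + 0.282·(1.08,-4.54) = (-0.0401,-3.9010)
  v7: (1-0.282)·(2.42,-1.7) + 0.282·(6.34,-2.12) = (3.5254,-1.8184)
Shoelace sum Σ(x_i·y_{i+1} − x_{i+1}·y_i):
  i=1: 3.4126·3.5803 − 1.9893·1.3761 = +9.4809 (running +9.4809)
  i=2: 1.9893·3.3883 − -0.7134·3.5803 = +9.2948 (running +18.7757)
  i=3: -0.7134·2.0707 − -2.5188·3.3883 = +7.0574 (running +25.8330)
  i=4: -2.5188·-0.9339 − -2.6079·2.0707 = +7.7525 (running +33.5856)
  i=5: -2.6079·-3.9010 − -0.0401·-0.9339 = +10.1361 (running +43.7217)
  i=6: -0.0401·-1.8184 − 3.5254·-3.9010 = +13.8256 (running +57.5472)
  i=7: 3.5254·1.3761 − 3.4126·-1.8184 = +11.0569 (running +68.6041)
Area = |Σ|/2 = |68.6041|/2 = 34.3020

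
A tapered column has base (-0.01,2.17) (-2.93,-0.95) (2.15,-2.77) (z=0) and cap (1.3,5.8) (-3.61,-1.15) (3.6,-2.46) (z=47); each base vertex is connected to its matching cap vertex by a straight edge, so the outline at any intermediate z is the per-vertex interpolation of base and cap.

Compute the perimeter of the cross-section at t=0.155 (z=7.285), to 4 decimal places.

Cross-section at t=0.155: each vertex is (1-t)·p0[i] + t·p1[i].
  v1: (1-0.155)·(-0.01,2.17) + 0.155·(1.3,5.8) = (0.1930,2.7326)
  v2: (1-0.155)·(-2.93,-0.95) + 0.155·(-3.61,-1.15) = (-3.0354,-0.9810)
  v3: (1-0.155)·(2.15,-2.77) + 0.155·(3.6,-2.46) = (2.3747,-2.7220)
Perimeter = Σ |v_{i+1} − v_i|:
  edge 1→2: √(-3.2285² + -3.7136²) = 4.9208 (running 4.9208)
  edge 2→3: √(5.4101² + -1.7410²) = 5.6834 (running 10.6041)
  edge 3→1: √(-2.1817² + 5.4546²) = 5.8747 (running 16.4789)
Perimeter = 16.4789

Perimeter at t=0.155: 16.4789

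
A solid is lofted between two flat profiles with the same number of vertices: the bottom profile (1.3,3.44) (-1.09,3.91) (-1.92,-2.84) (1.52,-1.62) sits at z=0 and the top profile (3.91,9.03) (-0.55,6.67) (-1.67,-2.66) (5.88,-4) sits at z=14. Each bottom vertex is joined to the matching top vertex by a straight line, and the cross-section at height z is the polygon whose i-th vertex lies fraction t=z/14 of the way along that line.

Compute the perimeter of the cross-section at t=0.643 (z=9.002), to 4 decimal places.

Perimeter at t=0.643: 28.7992

Cross-section at t=0.643: each vertex is (1-t)·p0[i] + t·p1[i].
  v1: (1-0.643)·(1.3,3.44) + 0.643·(3.91,9.03) = (2.9782,7.0344)
  v2: (1-0.643)·(-1.09,3.91) + 0.643·(-0.55,6.67) = (-0.7428,5.6847)
  v3: (1-0.643)·(-1.92,-2.84) + 0.643·(-1.67,-2.66) = (-1.7592,-2.7243)
  v4: (1-0.643)·(1.52,-1.62) + 0.643·(5.88,-4) = (4.3235,-3.1503)
Perimeter = Σ |v_{i+1} − v_i|:
  edge 1→2: √(-3.7210² + -1.3497²) = 3.9582 (running 3.9582)
  edge 2→3: √(-1.0165² + -8.4089²) = 8.4702 (running 12.4284)
  edge 3→4: √(6.0827² + -0.4261²) = 6.0976 (running 18.5260)
  edge 4→1: √(-1.3452² + 10.1847²) = 10.2732 (running 28.7992)
Perimeter = 28.7992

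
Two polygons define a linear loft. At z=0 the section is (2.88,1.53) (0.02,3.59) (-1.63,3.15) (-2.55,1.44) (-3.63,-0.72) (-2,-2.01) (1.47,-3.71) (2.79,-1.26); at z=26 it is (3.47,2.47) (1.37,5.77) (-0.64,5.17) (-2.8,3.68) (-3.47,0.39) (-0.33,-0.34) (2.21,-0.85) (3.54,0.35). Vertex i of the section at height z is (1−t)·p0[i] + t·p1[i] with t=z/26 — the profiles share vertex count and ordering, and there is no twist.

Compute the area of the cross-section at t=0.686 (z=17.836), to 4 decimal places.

Cross-section at t=0.686: each vertex is (1-t)·p0[i] + t·p1[i].
  v1: (1-0.686)·(2.88,1.53) + 0.686·(3.47,2.47) = (3.2847,2.1748)
  v2: (1-0.686)·(0.02,3.59) + 0.686·(1.37,5.77) = (0.9461,5.0855)
  v3: (1-0.686)·(-1.63,3.15) + 0.686·(-0.64,5.17) = (-0.9509,4.5357)
  v4: (1-0.686)·(-2.55,1.44) + 0.686·(-2.8,3.68) = (-2.7215,2.9766)
  v5: (1-0.686)·(-3.63,-0.72) + 0.686·(-3.47,0.39) = (-3.5202,0.0415)
  v6: (1-0.686)·(-2,-2.01) + 0.686·(-0.33,-0.34) = (-0.8544,-0.8644)
  v7: (1-0.686)·(1.47,-3.71) + 0.686·(2.21,-0.85) = (1.9776,-1.7480)
  v8: (1-0.686)·(2.79,-1.26) + 0.686·(3.54,0.35) = (3.3045,-0.1555)
Shoelace sum Σ(x_i·y_{i+1} − x_{i+1}·y_i):
  i=1: 3.2847·5.0855 − 0.9461·2.1748 = +14.6469 (running +14.6469)
  i=2: 0.9461·4.5357 − -0.9509·5.0855 = +9.1268 (running +23.7737)
  i=3: -0.9509·2.9766 − -2.7215·4.5357 = +9.5136 (running +33.2873)
  i=4: -2.7215·0.0415 − -3.5202·2.9766 = +10.3657 (running +43.6529)
  i=5: -3.5202·-0.8644 − -0.8544·0.0415 = +3.0782 (running +46.7312)
  i=6: -0.8544·-1.7480 − 1.9776·-0.8644 = +3.2029 (running +49.9341)
  i=7: 1.9776·-0.1555 − 3.3045·-1.7480 = +5.4688 (running +55.4029)
  i=8: 3.3045·2.1748 − 3.2847·-0.1555 = +7.6977 (running +63.1006)
Area = |Σ|/2 = |63.1006|/2 = 31.5503

Area at t=0.686: 31.5503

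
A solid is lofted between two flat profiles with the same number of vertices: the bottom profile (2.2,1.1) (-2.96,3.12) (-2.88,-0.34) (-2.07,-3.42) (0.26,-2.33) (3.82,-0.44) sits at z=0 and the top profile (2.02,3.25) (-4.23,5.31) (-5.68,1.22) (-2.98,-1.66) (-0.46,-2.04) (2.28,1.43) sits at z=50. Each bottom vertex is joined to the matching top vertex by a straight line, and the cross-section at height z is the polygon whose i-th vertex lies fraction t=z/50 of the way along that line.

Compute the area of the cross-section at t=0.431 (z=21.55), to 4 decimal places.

Cross-section at t=0.431: each vertex is (1-t)·p0[i] + t·p1[i].
  v1: (1-0.431)·(2.2,1.1) + 0.431·(2.02,3.25) = (2.1224,2.0267)
  v2: (1-0.431)·(-2.96,3.12) + 0.431·(-4.23,5.31) = (-3.5074,4.0639)
  v3: (1-0.431)·(-2.88,-0.34) + 0.431·(-5.68,1.22) = (-4.0868,0.3324)
  v4: (1-0.431)·(-2.07,-3.42) + 0.431·(-2.98,-1.66) = (-2.4622,-2.6614)
  v5: (1-0.431)·(0.26,-2.33) + 0.431·(-0.46,-2.04) = (-0.0503,-2.2050)
  v6: (1-0.431)·(3.82,-0.44) + 0.431·(2.28,1.43) = (3.1563,0.3660)
Shoelace sum Σ(x_i·y_{i+1} − x_{i+1}·y_i):
  i=1: 2.1224·4.0639 − -3.5074·2.0267 = +15.7335 (running +15.7335)
  i=2: -3.5074·0.3324 − -4.0868·4.0639 = +15.4426 (running +31.1761)
  i=3: -4.0868·-2.6614 − -2.4622·0.3324 = +11.6951 (running +42.8712)
  i=4: -2.4622·-2.2050 − -0.0503·-2.6614 = +5.2953 (running +48.1665)
  i=5: -0.0503·0.3660 − 3.1563·-2.2050 = +6.9412 (running +55.1076)
  i=6: 3.1563·2.0267 − 2.1224·0.3660 = +5.6199 (running +60.7275)
Area = |Σ|/2 = |60.7275|/2 = 30.3638

Area at t=0.431: 30.3638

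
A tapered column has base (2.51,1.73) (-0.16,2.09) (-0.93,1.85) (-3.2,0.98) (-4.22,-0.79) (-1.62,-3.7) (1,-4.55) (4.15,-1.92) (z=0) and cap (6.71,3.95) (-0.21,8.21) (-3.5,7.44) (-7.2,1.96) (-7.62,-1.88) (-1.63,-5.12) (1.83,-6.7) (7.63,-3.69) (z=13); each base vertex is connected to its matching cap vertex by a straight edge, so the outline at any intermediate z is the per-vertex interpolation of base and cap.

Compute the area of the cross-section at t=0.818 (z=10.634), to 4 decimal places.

Cross-section at t=0.818: each vertex is (1-t)·p0[i] + t·p1[i].
  v1: (1-0.818)·(2.51,1.73) + 0.818·(6.71,3.95) = (5.9456,3.5460)
  v2: (1-0.818)·(-0.16,2.09) + 0.818·(-0.21,8.21) = (-0.2009,7.0962)
  v3: (1-0.818)·(-0.93,1.85) + 0.818·(-3.5,7.44) = (-3.0323,6.4226)
  v4: (1-0.818)·(-3.2,0.98) + 0.818·(-7.2,1.96) = (-6.4720,1.7816)
  v5: (1-0.818)·(-4.22,-0.79) + 0.818·(-7.62,-1.88) = (-7.0012,-1.6816)
  v6: (1-0.818)·(-1.62,-3.7) + 0.818·(-1.63,-5.12) = (-1.6282,-4.8616)
  v7: (1-0.818)·(1,-4.55) + 0.818·(1.83,-6.7) = (1.6789,-6.3087)
  v8: (1-0.818)·(4.15,-1.92) + 0.818·(7.63,-3.69) = (6.9966,-3.3679)
Shoelace sum Σ(x_i·y_{i+1} − x_{i+1}·y_i):
  i=1: 5.9456·7.0962 − -0.2009·3.5460 = +42.9033 (running +42.9033)
  i=2: -0.2009·6.4226 − -3.0323·7.0962 = +20.2271 (running +63.1304)
  i=3: -3.0323·1.7816 − -6.4720·6.4226 = +36.1648 (running +99.2952)
  i=4: -6.4720·-1.6816 − -7.0012·1.7816 = +23.3571 (running +122.6523)
  i=5: -7.0012·-4.8616 − -1.6282·-1.6816 = +31.2988 (running +153.9510)
  i=6: -1.6282·-6.3087 − 1.6789·-4.8616 = +18.4340 (running +172.3850)
  i=7: 1.6789·-3.3679 − 6.9966·-6.3087 = +38.4853 (running +210.8703)
  i=8: 6.9966·3.5460 − 5.9456·-3.3679 = +44.8338 (running +255.7040)
Area = |Σ|/2 = |255.7040|/2 = 127.8520

Area at t=0.818: 127.8520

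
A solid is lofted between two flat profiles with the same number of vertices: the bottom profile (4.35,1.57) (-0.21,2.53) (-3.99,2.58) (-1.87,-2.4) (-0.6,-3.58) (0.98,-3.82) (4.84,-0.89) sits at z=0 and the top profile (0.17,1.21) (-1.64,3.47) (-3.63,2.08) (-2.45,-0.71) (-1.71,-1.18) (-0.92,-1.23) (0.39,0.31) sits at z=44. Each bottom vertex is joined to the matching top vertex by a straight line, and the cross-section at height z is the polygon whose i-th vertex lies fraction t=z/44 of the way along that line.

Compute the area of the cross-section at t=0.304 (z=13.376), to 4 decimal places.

Cross-section at t=0.304: each vertex is (1-t)·p0[i] + t·p1[i].
  v1: (1-0.304)·(4.35,1.57) + 0.304·(0.17,1.21) = (3.0793,1.4606)
  v2: (1-0.304)·(-0.21,2.53) + 0.304·(-1.64,3.47) = (-0.6447,2.8158)
  v3: (1-0.304)·(-3.99,2.58) + 0.304·(-3.63,2.08) = (-3.8806,2.4280)
  v4: (1-0.304)·(-1.87,-2.4) + 0.304·(-2.45,-0.71) = (-2.0463,-1.8862)
  v5: (1-0.304)·(-0.6,-3.58) + 0.304·(-1.71,-1.18) = (-0.9374,-2.8504)
  v6: (1-0.304)·(0.98,-3.82) + 0.304·(-0.92,-1.23) = (0.4024,-3.0326)
  v7: (1-0.304)·(4.84,-0.89) + 0.304·(0.39,0.31) = (3.4872,-0.5252)
Shoelace sum Σ(x_i·y_{i+1} − x_{i+1}·y_i):
  i=1: 3.0793·2.8158 − -0.6447·1.4606 = +9.6122 (running +9.6122)
  i=2: -0.6447·2.4280 − -3.8806·2.8158 = +9.3613 (running +18.9735)
  i=3: -3.8806·-1.8862 − -2.0463·2.4280 = +12.2881 (running +31.2616)
  i=4: -2.0463·-2.8504 − -0.9374·-1.8862 = +4.0646 (running +35.3262)
  i=5: -0.9374·-3.0326 − 0.4024·-2.8504 = +3.9899 (running +39.3162)
  i=6: 0.4024·-0.5252 − 3.4872·-3.0326 = +10.3641 (running +49.6802)
  i=7: 3.4872·1.4606 − 3.0793·-0.5252 = +6.7105 (running +56.3907)
Area = |Σ|/2 = |56.3907|/2 = 28.1954

Area at t=0.304: 28.1954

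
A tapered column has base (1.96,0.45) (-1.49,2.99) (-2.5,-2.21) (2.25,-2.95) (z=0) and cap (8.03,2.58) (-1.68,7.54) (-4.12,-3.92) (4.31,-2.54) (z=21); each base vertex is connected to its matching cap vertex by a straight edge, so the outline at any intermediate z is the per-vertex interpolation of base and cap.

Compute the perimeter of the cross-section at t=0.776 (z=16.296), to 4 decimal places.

Cross-section at t=0.776: each vertex is (1-t)·p0[i] + t·p1[i].
  v1: (1-0.776)·(1.96,0.45) + 0.776·(8.03,2.58) = (6.6703,2.1029)
  v2: (1-0.776)·(-1.49,2.99) + 0.776·(-1.68,7.54) = (-1.6374,6.5208)
  v3: (1-0.776)·(-2.5,-2.21) + 0.776·(-4.12,-3.92) = (-3.7571,-3.5370)
  v4: (1-0.776)·(2.25,-2.95) + 0.776·(4.31,-2.54) = (3.8486,-2.6318)
Perimeter = Σ |v_{i+1} − v_i|:
  edge 1→2: √(-8.3078² + 4.4179²) = 9.4094 (running 9.4094)
  edge 2→3: √(-2.1197² + -10.0578²) = 10.2787 (running 19.6881)
  edge 3→4: √(7.6057² + 0.9051²) = 7.6593 (running 27.3474)
  edge 4→1: √(2.8218² + 4.7347²) = 5.5118 (running 32.8592)
Perimeter = 32.8592

Perimeter at t=0.776: 32.8592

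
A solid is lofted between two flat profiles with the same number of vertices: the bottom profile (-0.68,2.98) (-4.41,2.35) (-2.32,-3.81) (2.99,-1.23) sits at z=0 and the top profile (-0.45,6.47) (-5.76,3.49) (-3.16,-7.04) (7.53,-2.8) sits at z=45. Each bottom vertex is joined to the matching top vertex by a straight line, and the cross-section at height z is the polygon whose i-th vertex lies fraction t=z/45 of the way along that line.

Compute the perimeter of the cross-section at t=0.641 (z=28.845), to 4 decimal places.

Perimeter at t=0.641: 33.8150

Cross-section at t=0.641: each vertex is (1-t)·p0[i] + t·p1[i].
  v1: (1-0.641)·(-0.68,2.98) + 0.641·(-0.45,6.47) = (-0.5326,5.2171)
  v2: (1-0.641)·(-4.41,2.35) + 0.641·(-5.76,3.49) = (-5.2753,3.0807)
  v3: (1-0.641)·(-2.32,-3.81) + 0.641·(-3.16,-7.04) = (-2.8584,-5.8804)
  v4: (1-0.641)·(2.99,-1.23) + 0.641·(7.53,-2.8) = (5.9001,-2.2364)
Perimeter = Σ |v_{i+1} − v_i|:
  edge 1→2: √(-4.7428² + -2.1363²) = 5.2017 (running 5.2017)
  edge 2→3: √(2.4169² + -8.9612²) = 9.2814 (running 14.4831)
  edge 3→4: √(8.7586² + 3.6441²) = 9.4864 (running 23.9695)
  edge 4→1: √(-6.4327² + 7.4535²) = 9.8455 (running 33.8150)
Perimeter = 33.8150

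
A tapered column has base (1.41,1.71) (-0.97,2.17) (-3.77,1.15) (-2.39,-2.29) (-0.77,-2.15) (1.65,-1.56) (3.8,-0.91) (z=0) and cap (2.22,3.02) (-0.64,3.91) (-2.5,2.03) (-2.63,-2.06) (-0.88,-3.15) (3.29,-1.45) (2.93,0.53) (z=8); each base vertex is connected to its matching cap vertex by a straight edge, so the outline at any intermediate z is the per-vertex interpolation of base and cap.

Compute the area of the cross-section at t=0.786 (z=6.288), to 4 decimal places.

Area at t=0.786: 28.6309

Cross-section at t=0.786: each vertex is (1-t)·p0[i] + t·p1[i].
  v1: (1-0.786)·(1.41,1.71) + 0.786·(2.22,3.02) = (2.0467,2.7397)
  v2: (1-0.786)·(-0.97,2.17) + 0.786·(-0.64,3.91) = (-0.7106,3.5376)
  v3: (1-0.786)·(-3.77,1.15) + 0.786·(-2.5,2.03) = (-2.7718,1.8417)
  v4: (1-0.786)·(-2.39,-2.29) + 0.786·(-2.63,-2.06) = (-2.5786,-2.1092)
  v5: (1-0.786)·(-0.77,-2.15) + 0.786·(-0.88,-3.15) = (-0.8565,-2.9360)
  v6: (1-0.786)·(1.65,-1.56) + 0.786·(3.29,-1.45) = (2.9390,-1.4735)
  v7: (1-0.786)·(3.8,-0.91) + 0.786·(2.93,0.53) = (3.1162,0.2218)
Shoelace sum Σ(x_i·y_{i+1} − x_{i+1}·y_i):
  i=1: 2.0467·3.5376 − -0.7106·2.7397 = +9.1872 (running +9.1872)
  i=2: -0.7106·1.8417 − -2.7718·3.5376 = +8.4968 (running +17.6840)
  i=3: -2.7718·-2.1092 − -2.5786·1.8417 = +10.5953 (running +28.2794)
  i=4: -2.5786·-2.9360 − -0.8565·-2.1092 = +5.7644 (running +34.0438)
  i=5: -0.8565·-1.4735 − 2.9390·-2.9360 = +9.8910 (running +43.9348)
  i=6: 2.9390·0.2218 − 3.1162·-1.4735 = +5.2438 (running +49.1786)
  i=7: 3.1162·2.7397 − 2.0467·0.2218 = +8.0832 (running +57.2619)
Area = |Σ|/2 = |57.2619|/2 = 28.6309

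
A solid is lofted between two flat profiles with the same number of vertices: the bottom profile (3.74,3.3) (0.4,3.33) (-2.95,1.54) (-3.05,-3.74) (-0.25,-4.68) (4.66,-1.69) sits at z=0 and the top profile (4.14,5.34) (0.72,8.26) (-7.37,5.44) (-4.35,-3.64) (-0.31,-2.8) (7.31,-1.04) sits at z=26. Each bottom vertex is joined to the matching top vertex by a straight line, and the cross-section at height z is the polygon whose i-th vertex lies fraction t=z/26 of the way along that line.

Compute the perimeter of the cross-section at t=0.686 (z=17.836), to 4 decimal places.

Perimeter at t=0.686: 36.3474

Cross-section at t=0.686: each vertex is (1-t)·p0[i] + t·p1[i].
  v1: (1-0.686)·(3.74,3.3) + 0.686·(4.14,5.34) = (4.0144,4.6994)
  v2: (1-0.686)·(0.4,3.33) + 0.686·(0.72,8.26) = (0.6195,6.7120)
  v3: (1-0.686)·(-2.95,1.54) + 0.686·(-7.37,5.44) = (-5.9821,4.2154)
  v4: (1-0.686)·(-3.05,-3.74) + 0.686·(-4.35,-3.64) = (-3.9418,-3.6714)
  v5: (1-0.686)·(-0.25,-4.68) + 0.686·(-0.31,-2.8) = (-0.2912,-3.3903)
  v6: (1-0.686)·(4.66,-1.69) + 0.686·(7.31,-1.04) = (6.4779,-1.2441)
Perimeter = Σ |v_{i+1} − v_i|:
  edge 1→2: √(-3.3949² + 2.0125²) = 3.9466 (running 3.9466)
  edge 2→3: √(-6.6016² + -2.4966²) = 7.0579 (running 11.0045)
  edge 3→4: √(2.0403² + -7.8868²) = 8.1464 (running 19.1510)
  edge 4→5: √(3.6506² + 0.2811²) = 3.6614 (running 22.8124)
  edge 5→6: √(6.7691² + 2.1462²) = 7.1012 (running 29.9136)
  edge 6→1: √(-2.4635² + 5.9435²) = 6.4339 (running 36.3474)
Perimeter = 36.3474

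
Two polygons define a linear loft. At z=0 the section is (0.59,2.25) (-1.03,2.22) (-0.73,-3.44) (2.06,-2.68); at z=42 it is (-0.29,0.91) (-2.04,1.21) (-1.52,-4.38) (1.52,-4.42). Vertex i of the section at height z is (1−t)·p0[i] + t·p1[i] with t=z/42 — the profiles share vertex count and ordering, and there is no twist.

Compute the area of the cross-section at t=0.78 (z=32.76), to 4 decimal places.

Area at t=0.78: 12.7126

Cross-section at t=0.78: each vertex is (1-t)·p0[i] + t·p1[i].
  v1: (1-0.78)·(0.59,2.25) + 0.78·(-0.29,0.91) = (-0.0964,1.2048)
  v2: (1-0.78)·(-1.03,2.22) + 0.78·(-2.04,1.21) = (-1.8178,1.4322)
  v3: (1-0.78)·(-0.73,-3.44) + 0.78·(-1.52,-4.38) = (-1.3462,-4.1732)
  v4: (1-0.78)·(2.06,-2.68) + 0.78·(1.52,-4.42) = (1.6388,-4.0372)
Shoelace sum Σ(x_i·y_{i+1} − x_{i+1}·y_i):
  i=1: -0.0964·1.4322 − -1.8178·1.2048 = +2.0520 (running +2.0520)
  i=2: -1.8178·-4.1732 − -1.3462·1.4322 = +9.5141 (running +11.5661)
  i=3: -1.3462·-4.0372 − 1.6388·-4.1732 = +12.2739 (running +23.8400)
  i=4: 1.6388·1.2048 − -0.0964·-4.0372 = +1.5852 (running +25.4253)
Area = |Σ|/2 = |25.4253|/2 = 12.7126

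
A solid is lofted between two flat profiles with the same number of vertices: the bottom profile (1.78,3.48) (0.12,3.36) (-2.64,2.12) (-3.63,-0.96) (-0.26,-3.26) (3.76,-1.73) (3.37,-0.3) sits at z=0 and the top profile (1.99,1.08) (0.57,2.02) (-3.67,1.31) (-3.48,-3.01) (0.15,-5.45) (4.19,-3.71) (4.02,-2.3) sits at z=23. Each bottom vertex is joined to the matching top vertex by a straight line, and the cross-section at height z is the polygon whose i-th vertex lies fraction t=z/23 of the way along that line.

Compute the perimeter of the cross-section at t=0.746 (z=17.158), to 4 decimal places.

Perimeter at t=0.746: 23.6682

Cross-section at t=0.746: each vertex is (1-t)·p0[i] + t·p1[i].
  v1: (1-0.746)·(1.78,3.48) + 0.746·(1.99,1.08) = (1.9367,1.6896)
  v2: (1-0.746)·(0.12,3.36) + 0.746·(0.57,2.02) = (0.4557,2.3604)
  v3: (1-0.746)·(-2.64,2.12) + 0.746·(-3.67,1.31) = (-3.4084,1.5157)
  v4: (1-0.746)·(-3.63,-0.96) + 0.746·(-3.48,-3.01) = (-3.5181,-2.4893)
  v5: (1-0.746)·(-0.26,-3.26) + 0.746·(0.15,-5.45) = (0.0459,-4.8937)
  v6: (1-0.746)·(3.76,-1.73) + 0.746·(4.19,-3.71) = (4.0808,-3.2071)
  v7: (1-0.746)·(3.37,-0.3) + 0.746·(4.02,-2.3) = (3.8549,-1.7920)
Perimeter = Σ |v_{i+1} − v_i|:
  edge 1→2: √(-1.4810² + 0.6708²) = 1.6258 (running 1.6258)
  edge 2→3: √(-3.8641² + -0.8446²) = 3.9553 (running 5.5811)
  edge 3→4: √(-0.1097² + -4.0050²) = 4.0065 (running 9.5876)
  edge 4→5: √(3.5640² + -2.4044²) = 4.2992 (running 13.8868)
  edge 5→6: √(4.0349² + 1.6867²) = 4.3733 (running 18.2601)
  edge 6→7: √(-0.2259² + 1.4151²) = 1.4330 (running 19.6931)
  edge 7→1: √(-1.9182² + 3.4816²) = 3.9751 (running 23.6682)
Perimeter = 23.6682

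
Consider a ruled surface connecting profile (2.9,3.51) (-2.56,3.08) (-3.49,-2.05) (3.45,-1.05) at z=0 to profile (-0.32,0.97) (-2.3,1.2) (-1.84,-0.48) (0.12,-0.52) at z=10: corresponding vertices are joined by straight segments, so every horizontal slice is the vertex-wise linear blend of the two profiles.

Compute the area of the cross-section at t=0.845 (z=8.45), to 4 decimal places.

Cross-section at t=0.845: each vertex is (1-t)·p0[i] + t·p1[i].
  v1: (1-0.845)·(2.9,3.51) + 0.845·(-0.32,0.97) = (0.1791,1.3637)
  v2: (1-0.845)·(-2.56,3.08) + 0.845·(-2.3,1.2) = (-2.3403,1.4914)
  v3: (1-0.845)·(-3.49,-2.05) + 0.845·(-1.84,-0.48) = (-2.0958,-0.7233)
  v4: (1-0.845)·(3.45,-1.05) + 0.845·(0.12,-0.52) = (0.6362,-0.6022)
Shoelace sum Σ(x_i·y_{i+1} − x_{i+1}·y_i):
  i=1: 0.1791·1.4914 − -2.3403·1.3637 = +3.4586 (running +3.4586)
  i=2: -2.3403·-0.7233 − -2.0958·1.4914 = +4.8185 (running +8.2770)
  i=3: -2.0958·-0.6022 − 0.6362·-0.7233 = +1.7221 (running +9.9991)
  i=4: 0.6362·1.3637 − 0.1791·-0.6022 = +0.9754 (running +10.9745)
Area = |Σ|/2 = |10.9745|/2 = 5.4873

Area at t=0.845: 5.4873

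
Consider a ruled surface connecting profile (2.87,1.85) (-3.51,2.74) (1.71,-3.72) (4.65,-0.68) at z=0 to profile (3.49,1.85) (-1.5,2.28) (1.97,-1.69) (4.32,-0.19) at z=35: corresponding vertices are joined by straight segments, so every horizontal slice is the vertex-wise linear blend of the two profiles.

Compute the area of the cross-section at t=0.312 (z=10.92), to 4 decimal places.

Cross-section at t=0.312: each vertex is (1-t)·p0[i] + t·p1[i].
  v1: (1-0.312)·(2.87,1.85) + 0.312·(3.49,1.85) = (3.0634,1.8500)
  v2: (1-0.312)·(-3.51,2.74) + 0.312·(-1.5,2.28) = (-2.8829,2.5965)
  v3: (1-0.312)·(1.71,-3.72) + 0.312·(1.97,-1.69) = (1.7911,-3.0866)
  v4: (1-0.312)·(4.65,-0.68) + 0.312·(4.32,-0.19) = (4.5470,-0.5271)
Shoelace sum Σ(x_i·y_{i+1} − x_{i+1}·y_i):
  i=1: 3.0634·2.5965 − -2.8829·1.8500 = +13.2875 (running +13.2875)
  i=2: -2.8829·-3.0866 − 1.7911·2.5965 = +4.2478 (running +17.5353)
  i=3: 1.7911·-0.5271 − 4.5470·-3.0866 = +13.0909 (running +30.6262)
  i=4: 4.5470·1.8500 − 3.0634·-0.5271 = +10.0268 (running +40.6531)
Area = |Σ|/2 = |40.6531|/2 = 20.3265

Area at t=0.312: 20.3265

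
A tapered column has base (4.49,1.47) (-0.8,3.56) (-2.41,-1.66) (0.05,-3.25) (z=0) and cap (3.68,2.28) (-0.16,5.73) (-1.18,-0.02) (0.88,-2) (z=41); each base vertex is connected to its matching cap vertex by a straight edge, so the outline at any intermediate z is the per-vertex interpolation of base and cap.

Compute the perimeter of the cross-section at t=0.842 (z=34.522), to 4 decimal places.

Perimeter at t=0.842: 19.1521

Cross-section at t=0.842: each vertex is (1-t)·p0[i] + t·p1[i].
  v1: (1-0.842)·(4.49,1.47) + 0.842·(3.68,2.28) = (3.8080,2.1520)
  v2: (1-0.842)·(-0.8,3.56) + 0.842·(-0.16,5.73) = (-0.2611,5.3871)
  v3: (1-0.842)·(-2.41,-1.66) + 0.842·(-1.18,-0.02) = (-1.3743,-0.2791)
  v4: (1-0.842)·(0.05,-3.25) + 0.842·(0.88,-2) = (0.7489,-2.1975)
Perimeter = Σ |v_{i+1} − v_i|:
  edge 1→2: √(-4.0691² + 3.2351²) = 5.1984 (running 5.1984)
  edge 2→3: √(-1.1132² + -5.6663²) = 5.7746 (running 10.9730)
  edge 3→4: √(2.1232² + -1.9184²) = 2.8615 (running 13.8345)
  edge 4→1: √(3.0591² + 4.3495²) = 5.3176 (running 19.1521)
Perimeter = 19.1521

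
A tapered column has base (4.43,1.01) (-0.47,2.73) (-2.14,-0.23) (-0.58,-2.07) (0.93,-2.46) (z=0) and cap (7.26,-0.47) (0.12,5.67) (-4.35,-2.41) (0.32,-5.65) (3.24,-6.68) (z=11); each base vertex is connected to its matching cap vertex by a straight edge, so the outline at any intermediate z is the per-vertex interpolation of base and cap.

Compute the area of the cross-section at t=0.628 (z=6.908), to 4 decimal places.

Cross-section at t=0.628: each vertex is (1-t)·p0[i] + t·p1[i].
  v1: (1-0.628)·(4.43,1.01) + 0.628·(7.26,-0.47) = (6.2072,0.0806)
  v2: (1-0.628)·(-0.47,2.73) + 0.628·(0.12,5.67) = (-0.0995,4.5763)
  v3: (1-0.628)·(-2.14,-0.23) + 0.628·(-4.35,-2.41) = (-3.5279,-1.5990)
  v4: (1-0.628)·(-0.58,-2.07) + 0.628·(0.32,-5.65) = (-0.0148,-4.3182)
  v5: (1-0.628)·(0.93,-2.46) + 0.628·(3.24,-6.68) = (2.3807,-5.1102)
Shoelace sum Σ(x_i·y_{i+1} − x_{i+1}·y_i):
  i=1: 6.2072·4.5763 − -0.0995·0.0806 = +28.4143 (running +28.4143)
  i=2: -0.0995·-1.5990 − -3.5279·4.5763 = +16.3038 (running +44.7181)
  i=3: -3.5279·-4.3182 − -0.0148·-1.5990 = +15.2106 (running +59.9287)
  i=4: -0.0148·-5.1102 − 2.3807·-4.3182 = +10.3560 (running +70.2847)
  i=5: 2.3807·0.0806 − 6.2072·-5.1102 = +31.9118 (running +102.1964)
Area = |Σ|/2 = |102.1964|/2 = 51.0982

Area at t=0.628: 51.0982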